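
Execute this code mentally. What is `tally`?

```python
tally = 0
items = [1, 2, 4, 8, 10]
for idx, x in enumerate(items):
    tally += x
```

Let's trace through this code step by step.

Initialize: tally = 0
Initialize: items = [1, 2, 4, 8, 10]
Entering loop: for idx, x in enumerate(items):

After execution: tally = 25
25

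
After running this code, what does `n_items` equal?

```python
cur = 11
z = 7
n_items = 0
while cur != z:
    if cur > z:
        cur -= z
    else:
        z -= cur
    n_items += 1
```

Let's trace through this code step by step.

Initialize: cur = 11
Initialize: z = 7
Initialize: n_items = 0
Entering loop: while cur != z:

After execution: n_items = 5
5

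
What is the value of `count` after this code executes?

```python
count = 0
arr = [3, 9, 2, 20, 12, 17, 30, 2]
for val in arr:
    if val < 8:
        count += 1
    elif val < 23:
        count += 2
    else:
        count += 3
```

Let's trace through this code step by step.

Initialize: count = 0
Initialize: arr = [3, 9, 2, 20, 12, 17, 30, 2]
Entering loop: for val in arr:

After execution: count = 14
14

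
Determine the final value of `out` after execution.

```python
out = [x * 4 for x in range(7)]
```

Let's trace through this code step by step.

Initialize: out = [x * 4 for x in range(7)]

After execution: out = [0, 4, 8, 12, 16, 20, 24]
[0, 4, 8, 12, 16, 20, 24]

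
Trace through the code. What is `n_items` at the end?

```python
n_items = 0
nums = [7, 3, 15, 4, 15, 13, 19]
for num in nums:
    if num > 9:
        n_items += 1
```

Let's trace through this code step by step.

Initialize: n_items = 0
Initialize: nums = [7, 3, 15, 4, 15, 13, 19]
Entering loop: for num in nums:

After execution: n_items = 4
4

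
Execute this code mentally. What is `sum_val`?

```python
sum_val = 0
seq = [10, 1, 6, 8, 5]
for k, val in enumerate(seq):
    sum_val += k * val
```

Let's trace through this code step by step.

Initialize: sum_val = 0
Initialize: seq = [10, 1, 6, 8, 5]
Entering loop: for k, val in enumerate(seq):

After execution: sum_val = 57
57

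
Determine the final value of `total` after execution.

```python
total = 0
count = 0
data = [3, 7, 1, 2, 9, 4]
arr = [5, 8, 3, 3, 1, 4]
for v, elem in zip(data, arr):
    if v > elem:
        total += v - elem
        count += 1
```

Let's trace through this code step by step.

Initialize: total = 0
Initialize: count = 0
Initialize: data = [3, 7, 1, 2, 9, 4]
Initialize: arr = [5, 8, 3, 3, 1, 4]
Entering loop: for v, elem in zip(data, arr):

After execution: total = 8
8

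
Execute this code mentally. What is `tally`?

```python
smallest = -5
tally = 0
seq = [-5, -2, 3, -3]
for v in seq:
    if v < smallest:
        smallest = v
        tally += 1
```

Let's trace through this code step by step.

Initialize: smallest = -5
Initialize: tally = 0
Initialize: seq = [-5, -2, 3, -3]
Entering loop: for v in seq:

After execution: tally = 0
0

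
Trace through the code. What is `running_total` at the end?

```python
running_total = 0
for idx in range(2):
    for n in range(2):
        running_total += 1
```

Let's trace through this code step by step.

Initialize: running_total = 0
Entering loop: for idx in range(2):

After execution: running_total = 4
4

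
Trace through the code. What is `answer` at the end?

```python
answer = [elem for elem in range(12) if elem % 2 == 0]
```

Let's trace through this code step by step.

Initialize: answer = [elem for elem in range(12) if elem % 2 == 0]

After execution: answer = [0, 2, 4, 6, 8, 10]
[0, 2, 4, 6, 8, 10]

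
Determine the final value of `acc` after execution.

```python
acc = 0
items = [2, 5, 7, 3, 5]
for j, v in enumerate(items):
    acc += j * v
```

Let's trace through this code step by step.

Initialize: acc = 0
Initialize: items = [2, 5, 7, 3, 5]
Entering loop: for j, v in enumerate(items):

After execution: acc = 48
48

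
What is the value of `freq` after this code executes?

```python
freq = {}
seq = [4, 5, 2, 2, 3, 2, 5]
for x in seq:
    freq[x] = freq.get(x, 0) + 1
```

Let's trace through this code step by step.

Initialize: freq = {}
Initialize: seq = [4, 5, 2, 2, 3, 2, 5]
Entering loop: for x in seq:

After execution: freq = {4: 1, 5: 2, 2: 3, 3: 1}
{4: 1, 5: 2, 2: 3, 3: 1}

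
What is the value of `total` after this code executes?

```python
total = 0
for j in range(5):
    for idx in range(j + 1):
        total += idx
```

Let's trace through this code step by step.

Initialize: total = 0
Entering loop: for j in range(5):

After execution: total = 20
20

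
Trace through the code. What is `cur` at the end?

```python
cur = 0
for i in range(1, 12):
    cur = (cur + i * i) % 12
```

Let's trace through this code step by step.

Initialize: cur = 0
Entering loop: for i in range(1, 12):

After execution: cur = 2
2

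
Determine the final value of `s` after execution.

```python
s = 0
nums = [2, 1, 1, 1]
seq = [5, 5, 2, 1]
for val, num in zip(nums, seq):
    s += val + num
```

Let's trace through this code step by step.

Initialize: s = 0
Initialize: nums = [2, 1, 1, 1]
Initialize: seq = [5, 5, 2, 1]
Entering loop: for val, num in zip(nums, seq):

After execution: s = 18
18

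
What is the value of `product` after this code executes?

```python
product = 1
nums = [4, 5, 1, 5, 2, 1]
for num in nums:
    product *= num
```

Let's trace through this code step by step.

Initialize: product = 1
Initialize: nums = [4, 5, 1, 5, 2, 1]
Entering loop: for num in nums:

After execution: product = 200
200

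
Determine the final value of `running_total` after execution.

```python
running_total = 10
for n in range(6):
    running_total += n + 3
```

Let's trace through this code step by step.

Initialize: running_total = 10
Entering loop: for n in range(6):

After execution: running_total = 43
43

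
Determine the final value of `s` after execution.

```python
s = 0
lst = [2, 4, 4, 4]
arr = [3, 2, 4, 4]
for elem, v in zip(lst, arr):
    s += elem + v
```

Let's trace through this code step by step.

Initialize: s = 0
Initialize: lst = [2, 4, 4, 4]
Initialize: arr = [3, 2, 4, 4]
Entering loop: for elem, v in zip(lst, arr):

After execution: s = 27
27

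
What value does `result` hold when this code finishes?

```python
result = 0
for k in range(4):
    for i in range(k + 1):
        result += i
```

Let's trace through this code step by step.

Initialize: result = 0
Entering loop: for k in range(4):

After execution: result = 10
10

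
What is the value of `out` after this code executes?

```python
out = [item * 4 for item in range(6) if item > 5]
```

Let's trace through this code step by step.

Initialize: out = [item * 4 for item in range(6) if item > 5]

After execution: out = []
[]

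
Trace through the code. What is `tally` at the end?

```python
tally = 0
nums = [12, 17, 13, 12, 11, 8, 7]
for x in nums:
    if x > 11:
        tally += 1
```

Let's trace through this code step by step.

Initialize: tally = 0
Initialize: nums = [12, 17, 13, 12, 11, 8, 7]
Entering loop: for x in nums:

After execution: tally = 4
4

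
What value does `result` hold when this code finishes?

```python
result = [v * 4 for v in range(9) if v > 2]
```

Let's trace through this code step by step.

Initialize: result = [v * 4 for v in range(9) if v > 2]

After execution: result = [12, 16, 20, 24, 28, 32]
[12, 16, 20, 24, 28, 32]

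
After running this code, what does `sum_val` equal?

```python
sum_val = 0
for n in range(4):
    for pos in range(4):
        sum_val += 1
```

Let's trace through this code step by step.

Initialize: sum_val = 0
Entering loop: for n in range(4):

After execution: sum_val = 16
16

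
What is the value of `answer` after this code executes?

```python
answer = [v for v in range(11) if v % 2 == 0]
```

Let's trace through this code step by step.

Initialize: answer = [v for v in range(11) if v % 2 == 0]

After execution: answer = [0, 2, 4, 6, 8, 10]
[0, 2, 4, 6, 8, 10]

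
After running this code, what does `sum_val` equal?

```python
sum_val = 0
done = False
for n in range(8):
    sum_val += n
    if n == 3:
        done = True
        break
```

Let's trace through this code step by step.

Initialize: sum_val = 0
Initialize: done = False
Entering loop: for n in range(8):

After execution: sum_val = 6
6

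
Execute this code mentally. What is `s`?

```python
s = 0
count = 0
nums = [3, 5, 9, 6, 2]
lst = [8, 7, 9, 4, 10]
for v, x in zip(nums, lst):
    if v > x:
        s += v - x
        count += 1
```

Let's trace through this code step by step.

Initialize: s = 0
Initialize: count = 0
Initialize: nums = [3, 5, 9, 6, 2]
Initialize: lst = [8, 7, 9, 4, 10]
Entering loop: for v, x in zip(nums, lst):

After execution: s = 2
2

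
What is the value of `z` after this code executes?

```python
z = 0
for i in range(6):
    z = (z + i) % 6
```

Let's trace through this code step by step.

Initialize: z = 0
Entering loop: for i in range(6):

After execution: z = 3
3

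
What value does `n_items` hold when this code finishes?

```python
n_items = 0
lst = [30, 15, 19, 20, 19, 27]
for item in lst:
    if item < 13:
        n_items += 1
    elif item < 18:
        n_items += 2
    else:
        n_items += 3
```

Let's trace through this code step by step.

Initialize: n_items = 0
Initialize: lst = [30, 15, 19, 20, 19, 27]
Entering loop: for item in lst:

After execution: n_items = 17
17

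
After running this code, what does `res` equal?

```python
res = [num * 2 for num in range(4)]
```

Let's trace through this code step by step.

Initialize: res = [num * 2 for num in range(4)]

After execution: res = [0, 2, 4, 6]
[0, 2, 4, 6]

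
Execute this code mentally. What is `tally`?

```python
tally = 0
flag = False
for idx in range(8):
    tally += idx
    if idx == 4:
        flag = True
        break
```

Let's trace through this code step by step.

Initialize: tally = 0
Initialize: flag = False
Entering loop: for idx in range(8):

After execution: tally = 10
10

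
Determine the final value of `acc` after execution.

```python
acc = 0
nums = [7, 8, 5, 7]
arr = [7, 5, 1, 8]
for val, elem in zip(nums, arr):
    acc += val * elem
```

Let's trace through this code step by step.

Initialize: acc = 0
Initialize: nums = [7, 8, 5, 7]
Initialize: arr = [7, 5, 1, 8]
Entering loop: for val, elem in zip(nums, arr):

After execution: acc = 150
150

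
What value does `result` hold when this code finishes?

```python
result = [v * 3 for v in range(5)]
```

Let's trace through this code step by step.

Initialize: result = [v * 3 for v in range(5)]

After execution: result = [0, 3, 6, 9, 12]
[0, 3, 6, 9, 12]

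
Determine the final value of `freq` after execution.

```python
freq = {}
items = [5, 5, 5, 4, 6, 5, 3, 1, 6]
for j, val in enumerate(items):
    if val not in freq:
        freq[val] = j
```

Let's trace through this code step by step.

Initialize: freq = {}
Initialize: items = [5, 5, 5, 4, 6, 5, 3, 1, 6]
Entering loop: for j, val in enumerate(items):

After execution: freq = {5: 0, 4: 3, 6: 4, 3: 6, 1: 7}
{5: 0, 4: 3, 6: 4, 3: 6, 1: 7}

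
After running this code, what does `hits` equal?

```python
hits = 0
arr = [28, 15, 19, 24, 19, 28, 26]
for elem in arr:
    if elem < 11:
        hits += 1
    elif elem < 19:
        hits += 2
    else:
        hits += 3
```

Let's trace through this code step by step.

Initialize: hits = 0
Initialize: arr = [28, 15, 19, 24, 19, 28, 26]
Entering loop: for elem in arr:

After execution: hits = 20
20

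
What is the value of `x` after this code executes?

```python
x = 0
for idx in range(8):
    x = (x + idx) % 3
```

Let's trace through this code step by step.

Initialize: x = 0
Entering loop: for idx in range(8):

After execution: x = 1
1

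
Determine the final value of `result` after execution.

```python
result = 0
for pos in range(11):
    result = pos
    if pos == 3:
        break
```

Let's trace through this code step by step.

Initialize: result = 0
Entering loop: for pos in range(11):

After execution: result = 3
3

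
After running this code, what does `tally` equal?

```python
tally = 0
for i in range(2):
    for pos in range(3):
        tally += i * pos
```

Let's trace through this code step by step.

Initialize: tally = 0
Entering loop: for i in range(2):

After execution: tally = 3
3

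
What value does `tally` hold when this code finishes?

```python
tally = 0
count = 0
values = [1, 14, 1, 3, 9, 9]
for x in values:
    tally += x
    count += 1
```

Let's trace through this code step by step.

Initialize: tally = 0
Initialize: count = 0
Initialize: values = [1, 14, 1, 3, 9, 9]
Entering loop: for x in values:

After execution: tally = 37
37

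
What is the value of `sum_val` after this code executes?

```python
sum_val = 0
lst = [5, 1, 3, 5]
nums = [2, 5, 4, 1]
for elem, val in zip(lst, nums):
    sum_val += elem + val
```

Let's trace through this code step by step.

Initialize: sum_val = 0
Initialize: lst = [5, 1, 3, 5]
Initialize: nums = [2, 5, 4, 1]
Entering loop: for elem, val in zip(lst, nums):

After execution: sum_val = 26
26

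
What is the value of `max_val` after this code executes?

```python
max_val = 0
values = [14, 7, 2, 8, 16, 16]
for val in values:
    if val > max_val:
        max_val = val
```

Let's trace through this code step by step.

Initialize: max_val = 0
Initialize: values = [14, 7, 2, 8, 16, 16]
Entering loop: for val in values:

After execution: max_val = 16
16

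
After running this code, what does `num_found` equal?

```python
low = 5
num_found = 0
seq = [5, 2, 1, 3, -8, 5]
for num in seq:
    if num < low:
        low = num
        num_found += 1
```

Let's trace through this code step by step.

Initialize: low = 5
Initialize: num_found = 0
Initialize: seq = [5, 2, 1, 3, -8, 5]
Entering loop: for num in seq:

After execution: num_found = 3
3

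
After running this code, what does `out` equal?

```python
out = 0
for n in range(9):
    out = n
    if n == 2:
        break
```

Let's trace through this code step by step.

Initialize: out = 0
Entering loop: for n in range(9):

After execution: out = 2
2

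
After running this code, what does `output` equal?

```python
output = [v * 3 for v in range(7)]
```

Let's trace through this code step by step.

Initialize: output = [v * 3 for v in range(7)]

After execution: output = [0, 3, 6, 9, 12, 15, 18]
[0, 3, 6, 9, 12, 15, 18]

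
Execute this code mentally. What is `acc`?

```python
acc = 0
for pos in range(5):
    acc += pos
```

Let's trace through this code step by step.

Initialize: acc = 0
Entering loop: for pos in range(5):

After execution: acc = 10
10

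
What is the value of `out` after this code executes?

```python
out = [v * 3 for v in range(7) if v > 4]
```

Let's trace through this code step by step.

Initialize: out = [v * 3 for v in range(7) if v > 4]

After execution: out = [15, 18]
[15, 18]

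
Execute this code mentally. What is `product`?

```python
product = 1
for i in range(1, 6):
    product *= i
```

Let's trace through this code step by step.

Initialize: product = 1
Entering loop: for i in range(1, 6):

After execution: product = 120
120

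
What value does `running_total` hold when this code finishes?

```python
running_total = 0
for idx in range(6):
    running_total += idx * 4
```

Let's trace through this code step by step.

Initialize: running_total = 0
Entering loop: for idx in range(6):

After execution: running_total = 60
60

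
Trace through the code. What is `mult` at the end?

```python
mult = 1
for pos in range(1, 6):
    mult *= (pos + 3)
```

Let's trace through this code step by step.

Initialize: mult = 1
Entering loop: for pos in range(1, 6):

After execution: mult = 6720
6720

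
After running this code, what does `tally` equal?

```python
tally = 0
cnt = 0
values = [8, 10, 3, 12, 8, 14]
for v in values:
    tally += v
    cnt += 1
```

Let's trace through this code step by step.

Initialize: tally = 0
Initialize: cnt = 0
Initialize: values = [8, 10, 3, 12, 8, 14]
Entering loop: for v in values:

After execution: tally = 55
55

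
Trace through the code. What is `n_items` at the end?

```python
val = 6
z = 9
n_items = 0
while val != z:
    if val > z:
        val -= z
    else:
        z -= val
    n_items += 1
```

Let's trace through this code step by step.

Initialize: val = 6
Initialize: z = 9
Initialize: n_items = 0
Entering loop: while val != z:

After execution: n_items = 2
2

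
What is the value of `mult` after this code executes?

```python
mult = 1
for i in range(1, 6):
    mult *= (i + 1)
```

Let's trace through this code step by step.

Initialize: mult = 1
Entering loop: for i in range(1, 6):

After execution: mult = 720
720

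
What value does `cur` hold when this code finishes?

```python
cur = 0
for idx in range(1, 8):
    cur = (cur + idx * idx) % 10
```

Let's trace through this code step by step.

Initialize: cur = 0
Entering loop: for idx in range(1, 8):

After execution: cur = 0
0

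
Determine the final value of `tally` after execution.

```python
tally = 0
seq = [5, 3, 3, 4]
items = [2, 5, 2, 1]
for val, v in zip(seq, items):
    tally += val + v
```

Let's trace through this code step by step.

Initialize: tally = 0
Initialize: seq = [5, 3, 3, 4]
Initialize: items = [2, 5, 2, 1]
Entering loop: for val, v in zip(seq, items):

After execution: tally = 25
25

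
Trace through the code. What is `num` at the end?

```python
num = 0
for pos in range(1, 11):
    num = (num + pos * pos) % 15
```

Let's trace through this code step by step.

Initialize: num = 0
Entering loop: for pos in range(1, 11):

After execution: num = 10
10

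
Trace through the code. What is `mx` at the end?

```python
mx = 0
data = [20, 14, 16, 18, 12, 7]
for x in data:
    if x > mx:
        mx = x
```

Let's trace through this code step by step.

Initialize: mx = 0
Initialize: data = [20, 14, 16, 18, 12, 7]
Entering loop: for x in data:

After execution: mx = 20
20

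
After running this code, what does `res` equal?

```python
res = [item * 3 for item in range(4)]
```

Let's trace through this code step by step.

Initialize: res = [item * 3 for item in range(4)]

After execution: res = [0, 3, 6, 9]
[0, 3, 6, 9]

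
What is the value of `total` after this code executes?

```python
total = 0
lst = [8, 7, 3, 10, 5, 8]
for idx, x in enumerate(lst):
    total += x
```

Let's trace through this code step by step.

Initialize: total = 0
Initialize: lst = [8, 7, 3, 10, 5, 8]
Entering loop: for idx, x in enumerate(lst):

After execution: total = 41
41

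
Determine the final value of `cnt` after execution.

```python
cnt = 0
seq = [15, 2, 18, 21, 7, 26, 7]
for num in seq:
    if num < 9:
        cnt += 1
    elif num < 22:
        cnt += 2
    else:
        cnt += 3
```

Let's trace through this code step by step.

Initialize: cnt = 0
Initialize: seq = [15, 2, 18, 21, 7, 26, 7]
Entering loop: for num in seq:

After execution: cnt = 12
12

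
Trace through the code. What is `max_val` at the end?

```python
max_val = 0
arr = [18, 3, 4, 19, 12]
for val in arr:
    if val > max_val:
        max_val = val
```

Let's trace through this code step by step.

Initialize: max_val = 0
Initialize: arr = [18, 3, 4, 19, 12]
Entering loop: for val in arr:

After execution: max_val = 19
19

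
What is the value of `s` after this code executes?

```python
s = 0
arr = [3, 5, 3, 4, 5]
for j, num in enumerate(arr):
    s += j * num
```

Let's trace through this code step by step.

Initialize: s = 0
Initialize: arr = [3, 5, 3, 4, 5]
Entering loop: for j, num in enumerate(arr):

After execution: s = 43
43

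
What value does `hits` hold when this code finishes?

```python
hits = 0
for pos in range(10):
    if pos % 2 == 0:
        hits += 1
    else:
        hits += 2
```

Let's trace through this code step by step.

Initialize: hits = 0
Entering loop: for pos in range(10):

After execution: hits = 15
15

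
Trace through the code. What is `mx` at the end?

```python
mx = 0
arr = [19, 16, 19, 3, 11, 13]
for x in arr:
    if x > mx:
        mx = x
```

Let's trace through this code step by step.

Initialize: mx = 0
Initialize: arr = [19, 16, 19, 3, 11, 13]
Entering loop: for x in arr:

After execution: mx = 19
19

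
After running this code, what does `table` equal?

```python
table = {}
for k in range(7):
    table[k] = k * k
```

Let's trace through this code step by step.

Initialize: table = {}
Entering loop: for k in range(7):

After execution: table = {0: 0, 1: 1, 2: 4, 3: 9, 4: 16, 5: 25, 6: 36}
{0: 0, 1: 1, 2: 4, 3: 9, 4: 16, 5: 25, 6: 36}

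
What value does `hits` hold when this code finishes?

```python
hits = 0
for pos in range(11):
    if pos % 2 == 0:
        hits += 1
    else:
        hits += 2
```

Let's trace through this code step by step.

Initialize: hits = 0
Entering loop: for pos in range(11):

After execution: hits = 16
16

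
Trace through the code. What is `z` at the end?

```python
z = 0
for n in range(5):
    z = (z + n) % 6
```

Let's trace through this code step by step.

Initialize: z = 0
Entering loop: for n in range(5):

After execution: z = 4
4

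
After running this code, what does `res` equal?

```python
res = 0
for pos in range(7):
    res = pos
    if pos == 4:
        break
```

Let's trace through this code step by step.

Initialize: res = 0
Entering loop: for pos in range(7):

After execution: res = 4
4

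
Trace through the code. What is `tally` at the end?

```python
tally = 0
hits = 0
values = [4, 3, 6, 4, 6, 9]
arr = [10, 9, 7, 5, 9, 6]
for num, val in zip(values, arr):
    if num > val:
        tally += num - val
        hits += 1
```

Let's trace through this code step by step.

Initialize: tally = 0
Initialize: hits = 0
Initialize: values = [4, 3, 6, 4, 6, 9]
Initialize: arr = [10, 9, 7, 5, 9, 6]
Entering loop: for num, val in zip(values, arr):

After execution: tally = 3
3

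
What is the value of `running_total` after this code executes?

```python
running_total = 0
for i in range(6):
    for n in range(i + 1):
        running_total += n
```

Let's trace through this code step by step.

Initialize: running_total = 0
Entering loop: for i in range(6):

After execution: running_total = 35
35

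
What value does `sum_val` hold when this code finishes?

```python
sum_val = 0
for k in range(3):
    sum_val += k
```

Let's trace through this code step by step.

Initialize: sum_val = 0
Entering loop: for k in range(3):

After execution: sum_val = 3
3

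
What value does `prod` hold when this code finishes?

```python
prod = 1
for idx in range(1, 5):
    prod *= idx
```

Let's trace through this code step by step.

Initialize: prod = 1
Entering loop: for idx in range(1, 5):

After execution: prod = 24
24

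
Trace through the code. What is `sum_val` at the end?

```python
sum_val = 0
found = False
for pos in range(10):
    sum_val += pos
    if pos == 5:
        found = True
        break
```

Let's trace through this code step by step.

Initialize: sum_val = 0
Initialize: found = False
Entering loop: for pos in range(10):

After execution: sum_val = 15
15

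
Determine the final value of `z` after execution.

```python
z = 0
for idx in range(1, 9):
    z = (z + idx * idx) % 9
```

Let's trace through this code step by step.

Initialize: z = 0
Entering loop: for idx in range(1, 9):

After execution: z = 6
6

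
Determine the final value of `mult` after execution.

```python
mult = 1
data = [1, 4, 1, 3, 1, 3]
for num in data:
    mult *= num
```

Let's trace through this code step by step.

Initialize: mult = 1
Initialize: data = [1, 4, 1, 3, 1, 3]
Entering loop: for num in data:

After execution: mult = 36
36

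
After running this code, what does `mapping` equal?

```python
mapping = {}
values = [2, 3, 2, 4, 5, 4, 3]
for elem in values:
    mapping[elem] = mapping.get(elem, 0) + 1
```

Let's trace through this code step by step.

Initialize: mapping = {}
Initialize: values = [2, 3, 2, 4, 5, 4, 3]
Entering loop: for elem in values:

After execution: mapping = {2: 2, 3: 2, 4: 2, 5: 1}
{2: 2, 3: 2, 4: 2, 5: 1}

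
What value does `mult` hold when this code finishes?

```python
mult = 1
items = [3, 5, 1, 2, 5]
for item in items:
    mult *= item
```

Let's trace through this code step by step.

Initialize: mult = 1
Initialize: items = [3, 5, 1, 2, 5]
Entering loop: for item in items:

After execution: mult = 150
150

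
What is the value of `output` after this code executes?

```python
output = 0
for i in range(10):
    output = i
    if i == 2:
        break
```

Let's trace through this code step by step.

Initialize: output = 0
Entering loop: for i in range(10):

After execution: output = 2
2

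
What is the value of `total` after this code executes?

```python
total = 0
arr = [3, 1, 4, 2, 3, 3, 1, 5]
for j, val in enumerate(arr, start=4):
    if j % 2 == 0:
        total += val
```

Let's trace through this code step by step.

Initialize: total = 0
Initialize: arr = [3, 1, 4, 2, 3, 3, 1, 5]
Entering loop: for j, val in enumerate(arr, start=4):

After execution: total = 11
11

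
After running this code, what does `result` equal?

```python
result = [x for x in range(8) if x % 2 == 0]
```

Let's trace through this code step by step.

Initialize: result = [x for x in range(8) if x % 2 == 0]

After execution: result = [0, 2, 4, 6]
[0, 2, 4, 6]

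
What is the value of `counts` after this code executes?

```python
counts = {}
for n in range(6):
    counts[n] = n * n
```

Let's trace through this code step by step.

Initialize: counts = {}
Entering loop: for n in range(6):

After execution: counts = {0: 0, 1: 1, 2: 4, 3: 9, 4: 16, 5: 25}
{0: 0, 1: 1, 2: 4, 3: 9, 4: 16, 5: 25}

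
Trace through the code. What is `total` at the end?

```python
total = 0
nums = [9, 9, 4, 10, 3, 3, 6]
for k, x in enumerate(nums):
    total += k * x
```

Let's trace through this code step by step.

Initialize: total = 0
Initialize: nums = [9, 9, 4, 10, 3, 3, 6]
Entering loop: for k, x in enumerate(nums):

After execution: total = 110
110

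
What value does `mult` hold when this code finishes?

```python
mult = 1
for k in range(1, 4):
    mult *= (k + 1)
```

Let's trace through this code step by step.

Initialize: mult = 1
Entering loop: for k in range(1, 4):

After execution: mult = 24
24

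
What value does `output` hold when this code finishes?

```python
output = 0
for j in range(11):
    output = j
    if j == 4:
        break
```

Let's trace through this code step by step.

Initialize: output = 0
Entering loop: for j in range(11):

After execution: output = 4
4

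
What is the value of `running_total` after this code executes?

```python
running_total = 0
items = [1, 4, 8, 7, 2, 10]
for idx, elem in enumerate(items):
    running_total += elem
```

Let's trace through this code step by step.

Initialize: running_total = 0
Initialize: items = [1, 4, 8, 7, 2, 10]
Entering loop: for idx, elem in enumerate(items):

After execution: running_total = 32
32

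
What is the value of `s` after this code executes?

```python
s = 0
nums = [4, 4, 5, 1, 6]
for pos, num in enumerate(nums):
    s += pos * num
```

Let's trace through this code step by step.

Initialize: s = 0
Initialize: nums = [4, 4, 5, 1, 6]
Entering loop: for pos, num in enumerate(nums):

After execution: s = 41
41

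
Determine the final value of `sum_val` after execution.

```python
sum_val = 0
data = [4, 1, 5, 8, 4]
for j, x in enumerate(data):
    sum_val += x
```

Let's trace through this code step by step.

Initialize: sum_val = 0
Initialize: data = [4, 1, 5, 8, 4]
Entering loop: for j, x in enumerate(data):

After execution: sum_val = 22
22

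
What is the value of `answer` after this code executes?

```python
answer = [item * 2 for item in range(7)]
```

Let's trace through this code step by step.

Initialize: answer = [item * 2 for item in range(7)]

After execution: answer = [0, 2, 4, 6, 8, 10, 12]
[0, 2, 4, 6, 8, 10, 12]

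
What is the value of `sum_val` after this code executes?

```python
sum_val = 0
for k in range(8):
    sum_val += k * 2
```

Let's trace through this code step by step.

Initialize: sum_val = 0
Entering loop: for k in range(8):

After execution: sum_val = 56
56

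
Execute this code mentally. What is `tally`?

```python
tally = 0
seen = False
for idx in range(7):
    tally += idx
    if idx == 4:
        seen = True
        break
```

Let's trace through this code step by step.

Initialize: tally = 0
Initialize: seen = False
Entering loop: for idx in range(7):

After execution: tally = 10
10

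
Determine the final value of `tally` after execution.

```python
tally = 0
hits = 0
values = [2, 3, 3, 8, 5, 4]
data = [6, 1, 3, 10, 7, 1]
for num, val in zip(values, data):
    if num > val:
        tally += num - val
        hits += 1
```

Let's trace through this code step by step.

Initialize: tally = 0
Initialize: hits = 0
Initialize: values = [2, 3, 3, 8, 5, 4]
Initialize: data = [6, 1, 3, 10, 7, 1]
Entering loop: for num, val in zip(values, data):

After execution: tally = 5
5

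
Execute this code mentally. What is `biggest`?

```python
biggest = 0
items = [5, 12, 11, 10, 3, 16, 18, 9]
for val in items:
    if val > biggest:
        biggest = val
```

Let's trace through this code step by step.

Initialize: biggest = 0
Initialize: items = [5, 12, 11, 10, 3, 16, 18, 9]
Entering loop: for val in items:

After execution: biggest = 18
18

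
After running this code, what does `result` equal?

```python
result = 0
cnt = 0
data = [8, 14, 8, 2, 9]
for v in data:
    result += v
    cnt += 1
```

Let's trace through this code step by step.

Initialize: result = 0
Initialize: cnt = 0
Initialize: data = [8, 14, 8, 2, 9]
Entering loop: for v in data:

After execution: result = 41
41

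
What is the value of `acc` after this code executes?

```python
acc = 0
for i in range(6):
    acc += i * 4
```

Let's trace through this code step by step.

Initialize: acc = 0
Entering loop: for i in range(6):

After execution: acc = 60
60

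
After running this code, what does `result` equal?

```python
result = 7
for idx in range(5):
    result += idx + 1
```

Let's trace through this code step by step.

Initialize: result = 7
Entering loop: for idx in range(5):

After execution: result = 22
22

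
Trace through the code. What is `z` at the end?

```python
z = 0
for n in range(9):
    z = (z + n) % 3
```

Let's trace through this code step by step.

Initialize: z = 0
Entering loop: for n in range(9):

After execution: z = 0
0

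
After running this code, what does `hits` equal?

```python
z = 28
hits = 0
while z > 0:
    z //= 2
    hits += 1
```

Let's trace through this code step by step.

Initialize: z = 28
Initialize: hits = 0
Entering loop: while z > 0:

After execution: hits = 5
5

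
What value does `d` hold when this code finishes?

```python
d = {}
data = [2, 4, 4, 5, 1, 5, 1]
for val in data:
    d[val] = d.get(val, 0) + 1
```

Let's trace through this code step by step.

Initialize: d = {}
Initialize: data = [2, 4, 4, 5, 1, 5, 1]
Entering loop: for val in data:

After execution: d = {2: 1, 4: 2, 5: 2, 1: 2}
{2: 1, 4: 2, 5: 2, 1: 2}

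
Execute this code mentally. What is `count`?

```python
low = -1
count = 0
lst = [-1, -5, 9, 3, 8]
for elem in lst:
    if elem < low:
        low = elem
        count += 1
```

Let's trace through this code step by step.

Initialize: low = -1
Initialize: count = 0
Initialize: lst = [-1, -5, 9, 3, 8]
Entering loop: for elem in lst:

After execution: count = 1
1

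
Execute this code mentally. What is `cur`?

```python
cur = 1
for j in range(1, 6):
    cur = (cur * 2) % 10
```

Let's trace through this code step by step.

Initialize: cur = 1
Entering loop: for j in range(1, 6):

After execution: cur = 2
2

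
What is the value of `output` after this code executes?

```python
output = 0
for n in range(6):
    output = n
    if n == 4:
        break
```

Let's trace through this code step by step.

Initialize: output = 0
Entering loop: for n in range(6):

After execution: output = 4
4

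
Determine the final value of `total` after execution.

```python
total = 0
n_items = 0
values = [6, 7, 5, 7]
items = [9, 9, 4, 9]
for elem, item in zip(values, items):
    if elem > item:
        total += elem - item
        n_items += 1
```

Let's trace through this code step by step.

Initialize: total = 0
Initialize: n_items = 0
Initialize: values = [6, 7, 5, 7]
Initialize: items = [9, 9, 4, 9]
Entering loop: for elem, item in zip(values, items):

After execution: total = 1
1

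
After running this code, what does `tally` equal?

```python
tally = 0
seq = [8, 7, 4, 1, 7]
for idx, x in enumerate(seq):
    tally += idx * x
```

Let's trace through this code step by step.

Initialize: tally = 0
Initialize: seq = [8, 7, 4, 1, 7]
Entering loop: for idx, x in enumerate(seq):

After execution: tally = 46
46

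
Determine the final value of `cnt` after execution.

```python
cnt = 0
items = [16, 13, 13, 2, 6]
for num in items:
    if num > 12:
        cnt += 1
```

Let's trace through this code step by step.

Initialize: cnt = 0
Initialize: items = [16, 13, 13, 2, 6]
Entering loop: for num in items:

After execution: cnt = 3
3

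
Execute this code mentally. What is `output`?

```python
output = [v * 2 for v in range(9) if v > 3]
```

Let's trace through this code step by step.

Initialize: output = [v * 2 for v in range(9) if v > 3]

After execution: output = [8, 10, 12, 14, 16]
[8, 10, 12, 14, 16]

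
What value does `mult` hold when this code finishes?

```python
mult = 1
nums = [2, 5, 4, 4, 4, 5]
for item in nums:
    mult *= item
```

Let's trace through this code step by step.

Initialize: mult = 1
Initialize: nums = [2, 5, 4, 4, 4, 5]
Entering loop: for item in nums:

After execution: mult = 3200
3200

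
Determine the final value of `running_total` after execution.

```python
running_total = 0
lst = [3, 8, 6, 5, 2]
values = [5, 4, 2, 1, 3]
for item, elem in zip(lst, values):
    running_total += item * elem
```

Let's trace through this code step by step.

Initialize: running_total = 0
Initialize: lst = [3, 8, 6, 5, 2]
Initialize: values = [5, 4, 2, 1, 3]
Entering loop: for item, elem in zip(lst, values):

After execution: running_total = 70
70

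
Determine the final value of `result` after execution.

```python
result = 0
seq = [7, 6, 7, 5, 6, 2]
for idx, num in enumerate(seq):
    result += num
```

Let's trace through this code step by step.

Initialize: result = 0
Initialize: seq = [7, 6, 7, 5, 6, 2]
Entering loop: for idx, num in enumerate(seq):

After execution: result = 33
33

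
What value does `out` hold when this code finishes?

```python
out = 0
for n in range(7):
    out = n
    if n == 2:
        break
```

Let's trace through this code step by step.

Initialize: out = 0
Entering loop: for n in range(7):

After execution: out = 2
2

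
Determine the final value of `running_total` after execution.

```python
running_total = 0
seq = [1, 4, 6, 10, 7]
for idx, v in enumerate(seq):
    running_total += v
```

Let's trace through this code step by step.

Initialize: running_total = 0
Initialize: seq = [1, 4, 6, 10, 7]
Entering loop: for idx, v in enumerate(seq):

After execution: running_total = 28
28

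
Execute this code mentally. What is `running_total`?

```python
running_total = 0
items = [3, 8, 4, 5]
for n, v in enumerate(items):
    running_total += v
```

Let's trace through this code step by step.

Initialize: running_total = 0
Initialize: items = [3, 8, 4, 5]
Entering loop: for n, v in enumerate(items):

After execution: running_total = 20
20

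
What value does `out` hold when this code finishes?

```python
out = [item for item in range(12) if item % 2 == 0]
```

Let's trace through this code step by step.

Initialize: out = [item for item in range(12) if item % 2 == 0]

After execution: out = [0, 2, 4, 6, 8, 10]
[0, 2, 4, 6, 8, 10]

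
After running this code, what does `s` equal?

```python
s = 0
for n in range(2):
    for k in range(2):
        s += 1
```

Let's trace through this code step by step.

Initialize: s = 0
Entering loop: for n in range(2):

After execution: s = 4
4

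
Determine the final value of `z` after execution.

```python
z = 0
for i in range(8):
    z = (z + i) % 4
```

Let's trace through this code step by step.

Initialize: z = 0
Entering loop: for i in range(8):

After execution: z = 0
0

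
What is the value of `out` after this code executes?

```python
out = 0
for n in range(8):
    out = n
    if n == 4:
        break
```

Let's trace through this code step by step.

Initialize: out = 0
Entering loop: for n in range(8):

After execution: out = 4
4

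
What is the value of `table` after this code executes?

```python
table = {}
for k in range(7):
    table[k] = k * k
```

Let's trace through this code step by step.

Initialize: table = {}
Entering loop: for k in range(7):

After execution: table = {0: 0, 1: 1, 2: 4, 3: 9, 4: 16, 5: 25, 6: 36}
{0: 0, 1: 1, 2: 4, 3: 9, 4: 16, 5: 25, 6: 36}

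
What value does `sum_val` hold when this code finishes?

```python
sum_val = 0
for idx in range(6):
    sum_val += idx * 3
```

Let's trace through this code step by step.

Initialize: sum_val = 0
Entering loop: for idx in range(6):

After execution: sum_val = 45
45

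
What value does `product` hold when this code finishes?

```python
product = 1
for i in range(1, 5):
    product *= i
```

Let's trace through this code step by step.

Initialize: product = 1
Entering loop: for i in range(1, 5):

After execution: product = 24
24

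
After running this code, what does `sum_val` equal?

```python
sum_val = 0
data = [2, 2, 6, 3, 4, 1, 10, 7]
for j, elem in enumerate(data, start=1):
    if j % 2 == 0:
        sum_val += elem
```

Let's trace through this code step by step.

Initialize: sum_val = 0
Initialize: data = [2, 2, 6, 3, 4, 1, 10, 7]
Entering loop: for j, elem in enumerate(data, start=1):

After execution: sum_val = 13
13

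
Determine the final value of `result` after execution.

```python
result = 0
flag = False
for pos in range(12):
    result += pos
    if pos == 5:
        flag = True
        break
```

Let's trace through this code step by step.

Initialize: result = 0
Initialize: flag = False
Entering loop: for pos in range(12):

After execution: result = 15
15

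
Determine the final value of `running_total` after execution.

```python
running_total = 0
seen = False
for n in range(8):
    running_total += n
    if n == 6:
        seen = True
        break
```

Let's trace through this code step by step.

Initialize: running_total = 0
Initialize: seen = False
Entering loop: for n in range(8):

After execution: running_total = 21
21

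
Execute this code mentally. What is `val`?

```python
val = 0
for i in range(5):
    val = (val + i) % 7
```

Let's trace through this code step by step.

Initialize: val = 0
Entering loop: for i in range(5):

After execution: val = 3
3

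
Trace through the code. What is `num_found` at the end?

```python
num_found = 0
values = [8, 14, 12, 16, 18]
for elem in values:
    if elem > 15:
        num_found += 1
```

Let's trace through this code step by step.

Initialize: num_found = 0
Initialize: values = [8, 14, 12, 16, 18]
Entering loop: for elem in values:

After execution: num_found = 2
2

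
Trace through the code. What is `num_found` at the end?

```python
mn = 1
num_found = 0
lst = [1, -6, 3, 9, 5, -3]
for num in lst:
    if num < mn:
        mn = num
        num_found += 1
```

Let's trace through this code step by step.

Initialize: mn = 1
Initialize: num_found = 0
Initialize: lst = [1, -6, 3, 9, 5, -3]
Entering loop: for num in lst:

After execution: num_found = 1
1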